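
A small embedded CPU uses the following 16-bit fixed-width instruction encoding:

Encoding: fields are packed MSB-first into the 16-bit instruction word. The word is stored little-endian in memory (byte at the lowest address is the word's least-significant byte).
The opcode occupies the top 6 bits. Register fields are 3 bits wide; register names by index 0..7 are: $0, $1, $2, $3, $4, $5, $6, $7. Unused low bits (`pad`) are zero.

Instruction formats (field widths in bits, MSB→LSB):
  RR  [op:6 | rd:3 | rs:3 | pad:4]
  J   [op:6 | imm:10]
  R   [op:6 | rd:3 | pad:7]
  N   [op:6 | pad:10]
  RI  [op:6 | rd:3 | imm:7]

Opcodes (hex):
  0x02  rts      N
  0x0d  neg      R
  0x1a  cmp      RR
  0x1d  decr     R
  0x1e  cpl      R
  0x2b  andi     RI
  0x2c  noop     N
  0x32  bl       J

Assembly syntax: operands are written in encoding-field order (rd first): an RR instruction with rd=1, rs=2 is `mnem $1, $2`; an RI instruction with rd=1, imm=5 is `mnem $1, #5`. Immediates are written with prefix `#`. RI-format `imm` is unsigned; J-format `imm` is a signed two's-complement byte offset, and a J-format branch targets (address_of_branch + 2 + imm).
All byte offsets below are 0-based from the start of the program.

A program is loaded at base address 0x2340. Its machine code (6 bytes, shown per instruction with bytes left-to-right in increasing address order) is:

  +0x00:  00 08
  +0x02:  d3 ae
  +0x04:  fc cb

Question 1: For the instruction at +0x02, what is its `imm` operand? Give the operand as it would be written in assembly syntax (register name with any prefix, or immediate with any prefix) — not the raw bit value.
#83

+0x02: d3 ae ⇒ word 0xaed3 (little)
  top 6b → 0x2b → andi [RI]
  rd: (w>>7)&0x7=0x5 → $5
  imm: (w>>0)&0x7f=0x53 → #83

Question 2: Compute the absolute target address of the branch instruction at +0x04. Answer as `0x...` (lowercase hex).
0x2342

[04] fc cb → 0xcbfc
  top 6b → 0x32 → bl [J]
  imm@[9:0]=0x3fc (s10→-4) ⇒ #-4
  target = base 0x2340 + off 0x04 + 2 + imm -4 = 0x2342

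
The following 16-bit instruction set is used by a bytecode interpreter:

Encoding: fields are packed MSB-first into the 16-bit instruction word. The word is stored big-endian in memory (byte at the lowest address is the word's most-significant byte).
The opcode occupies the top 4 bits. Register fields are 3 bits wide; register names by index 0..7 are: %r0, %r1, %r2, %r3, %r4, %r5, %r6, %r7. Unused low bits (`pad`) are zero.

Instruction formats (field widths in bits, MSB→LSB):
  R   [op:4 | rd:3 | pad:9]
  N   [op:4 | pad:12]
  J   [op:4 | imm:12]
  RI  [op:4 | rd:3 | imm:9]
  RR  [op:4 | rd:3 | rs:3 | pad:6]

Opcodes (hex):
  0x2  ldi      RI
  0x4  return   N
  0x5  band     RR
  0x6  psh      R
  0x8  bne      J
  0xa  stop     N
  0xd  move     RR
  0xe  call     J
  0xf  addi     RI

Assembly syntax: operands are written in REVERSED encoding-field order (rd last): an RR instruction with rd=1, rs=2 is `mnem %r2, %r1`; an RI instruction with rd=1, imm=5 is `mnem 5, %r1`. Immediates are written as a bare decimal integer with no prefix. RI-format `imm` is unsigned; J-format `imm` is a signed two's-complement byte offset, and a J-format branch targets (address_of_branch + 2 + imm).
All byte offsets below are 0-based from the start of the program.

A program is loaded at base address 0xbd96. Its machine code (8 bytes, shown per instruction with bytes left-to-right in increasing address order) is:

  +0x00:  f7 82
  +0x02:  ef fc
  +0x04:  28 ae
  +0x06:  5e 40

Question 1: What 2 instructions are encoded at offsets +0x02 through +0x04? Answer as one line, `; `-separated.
call -4; ldi 174, %r4

@+02  big-endian(ef fc) = 0xeffc
  op=0xeffc>>12=0xe ⇒ call (J)
  [11:0] imm=4092 (s12→-4) = -4
@+04  big-endian(28 ae) = 0x28ae
  op=0x28ae>>12=0x2 ⇒ ldi (RI)
  [11:9] rd=4 = %r4
  [8:0] imm=174 = 174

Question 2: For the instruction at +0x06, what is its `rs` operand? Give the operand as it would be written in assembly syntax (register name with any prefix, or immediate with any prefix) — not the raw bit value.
%r1

off 0x06: read 5e 40 as big → 0x5e40
  top 4b → 0x5 → band [RR]
  [11:9] rd=7 = %r7
  [8:6] rs=1 = %r1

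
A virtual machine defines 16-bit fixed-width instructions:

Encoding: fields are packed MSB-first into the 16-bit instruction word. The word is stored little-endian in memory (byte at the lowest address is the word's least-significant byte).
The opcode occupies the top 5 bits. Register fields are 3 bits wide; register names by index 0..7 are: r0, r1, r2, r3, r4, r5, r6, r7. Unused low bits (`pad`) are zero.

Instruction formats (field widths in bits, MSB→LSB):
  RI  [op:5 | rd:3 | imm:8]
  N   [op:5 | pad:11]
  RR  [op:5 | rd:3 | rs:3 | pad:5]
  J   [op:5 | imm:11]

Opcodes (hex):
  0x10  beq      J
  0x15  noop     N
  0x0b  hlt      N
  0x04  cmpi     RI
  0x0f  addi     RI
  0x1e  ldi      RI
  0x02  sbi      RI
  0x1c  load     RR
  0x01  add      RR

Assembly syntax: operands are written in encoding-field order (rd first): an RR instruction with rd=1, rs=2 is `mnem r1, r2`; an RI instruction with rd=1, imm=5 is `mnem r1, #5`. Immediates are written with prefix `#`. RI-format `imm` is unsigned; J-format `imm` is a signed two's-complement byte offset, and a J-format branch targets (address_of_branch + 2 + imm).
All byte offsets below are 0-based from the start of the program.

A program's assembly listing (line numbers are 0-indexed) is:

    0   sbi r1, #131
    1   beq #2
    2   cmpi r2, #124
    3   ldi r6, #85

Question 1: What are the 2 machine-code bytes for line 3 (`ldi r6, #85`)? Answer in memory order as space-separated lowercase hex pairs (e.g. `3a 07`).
55 f6

line 3 (ldi): pack op=0x1e:5|rd=6:3|imm=85:8 = 0xf655; little→ 55 f6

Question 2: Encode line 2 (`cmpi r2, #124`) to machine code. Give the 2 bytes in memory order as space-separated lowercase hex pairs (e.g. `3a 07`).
L2: cmpi op=0x4:5|rd=2:3|imm=124:8 ⇒ 0x227c ⇒ little 7c 22

7c 22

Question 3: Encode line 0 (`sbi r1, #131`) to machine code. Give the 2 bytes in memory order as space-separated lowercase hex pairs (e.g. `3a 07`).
L0: sbi op=0x2:5|rd=1:3|imm=131:8 ⇒ 0x1183 ⇒ little 83 11

83 11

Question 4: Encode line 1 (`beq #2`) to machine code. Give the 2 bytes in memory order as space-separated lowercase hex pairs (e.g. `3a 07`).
02 80

1. beq fields op=0x10:5|imm=2:11 → word 8002h → 02 80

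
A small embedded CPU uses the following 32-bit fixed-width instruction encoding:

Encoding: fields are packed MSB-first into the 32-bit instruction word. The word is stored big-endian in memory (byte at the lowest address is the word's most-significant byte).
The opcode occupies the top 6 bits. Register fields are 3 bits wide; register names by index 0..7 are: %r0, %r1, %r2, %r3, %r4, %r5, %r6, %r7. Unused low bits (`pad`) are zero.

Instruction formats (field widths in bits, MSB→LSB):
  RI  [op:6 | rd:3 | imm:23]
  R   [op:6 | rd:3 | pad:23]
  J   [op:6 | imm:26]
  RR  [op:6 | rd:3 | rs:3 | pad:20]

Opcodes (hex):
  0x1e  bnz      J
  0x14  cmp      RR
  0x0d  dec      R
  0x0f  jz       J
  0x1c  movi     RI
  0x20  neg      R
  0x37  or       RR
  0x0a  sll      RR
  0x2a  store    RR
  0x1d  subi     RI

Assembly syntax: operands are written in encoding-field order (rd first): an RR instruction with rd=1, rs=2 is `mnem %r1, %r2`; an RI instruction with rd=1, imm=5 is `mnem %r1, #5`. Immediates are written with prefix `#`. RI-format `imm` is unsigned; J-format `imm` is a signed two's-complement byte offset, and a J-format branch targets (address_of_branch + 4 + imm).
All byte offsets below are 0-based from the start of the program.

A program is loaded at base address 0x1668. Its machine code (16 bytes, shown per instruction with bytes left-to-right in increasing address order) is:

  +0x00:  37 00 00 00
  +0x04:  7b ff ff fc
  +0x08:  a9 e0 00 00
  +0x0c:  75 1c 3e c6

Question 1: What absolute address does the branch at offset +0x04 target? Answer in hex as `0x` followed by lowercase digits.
[04] 7b ff ff fc → 0x7bfffffc
  op=0x7bfffffc>>26=0x1e ⇒ bnz (J)
  imm: (w>>0)&0x3ffffff=0x3fffffc (s26→-4) → #-4
  target = base 0x1668 + off 0x04 + 4 + imm -4 = 0x166c

0x166c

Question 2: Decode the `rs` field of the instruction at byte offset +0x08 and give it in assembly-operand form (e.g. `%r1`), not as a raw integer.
%r6

off 0x08: read a9 e0 00 00 as big → 0xa9e00000
  opcode bits[31:26]=0x2a: store/RR
  rd@[25:23]=0x3 ⇒ %r3
  rs@[22:20]=0x6 ⇒ %r6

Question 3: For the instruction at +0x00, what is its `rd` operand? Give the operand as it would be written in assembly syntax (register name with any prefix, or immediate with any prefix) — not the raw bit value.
@+00  big-endian(37 00 00 00) = 0x37000000
  op=0x37000000>>26=0xd ⇒ dec (R)
  [25:23] rd=6 = %r6

%r6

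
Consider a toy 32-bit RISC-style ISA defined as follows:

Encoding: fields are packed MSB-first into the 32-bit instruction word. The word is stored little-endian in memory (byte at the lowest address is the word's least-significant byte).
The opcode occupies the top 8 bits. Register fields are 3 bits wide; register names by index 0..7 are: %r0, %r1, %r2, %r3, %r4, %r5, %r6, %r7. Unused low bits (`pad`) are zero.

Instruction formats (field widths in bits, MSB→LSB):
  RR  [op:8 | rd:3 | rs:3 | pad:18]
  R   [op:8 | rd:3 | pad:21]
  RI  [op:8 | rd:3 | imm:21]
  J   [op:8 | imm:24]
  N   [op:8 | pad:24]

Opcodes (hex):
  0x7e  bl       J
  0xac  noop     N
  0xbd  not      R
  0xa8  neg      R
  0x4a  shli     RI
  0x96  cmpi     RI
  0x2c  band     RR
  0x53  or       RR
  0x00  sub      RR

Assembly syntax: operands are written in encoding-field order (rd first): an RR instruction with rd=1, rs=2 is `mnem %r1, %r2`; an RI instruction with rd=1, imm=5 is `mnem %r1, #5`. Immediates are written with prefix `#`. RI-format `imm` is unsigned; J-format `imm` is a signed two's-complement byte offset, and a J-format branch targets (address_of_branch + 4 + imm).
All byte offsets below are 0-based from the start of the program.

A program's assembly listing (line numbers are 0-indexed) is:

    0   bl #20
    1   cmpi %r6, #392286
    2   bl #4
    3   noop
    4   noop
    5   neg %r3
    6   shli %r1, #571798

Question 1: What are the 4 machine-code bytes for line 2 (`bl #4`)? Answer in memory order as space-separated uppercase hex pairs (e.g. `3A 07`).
04 00 00 7E

line 2 (bl): pack op=0x7e:8|imm=4:24 = 0x7e000004; little→ 04 00 00 7e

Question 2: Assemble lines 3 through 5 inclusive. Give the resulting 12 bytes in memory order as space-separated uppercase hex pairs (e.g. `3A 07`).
L3: noop op=0xac:8|pad=0:24 ⇒ 0xac000000 ⇒ little 00 00 00 ac
L4: noop op=0xac:8|pad=0:24 ⇒ 0xac000000 ⇒ little 00 00 00 ac
L5: neg op=0xa8:8|rd=3:3|pad=0:21 ⇒ 0xa8600000 ⇒ little 00 00 60 a8

00 00 00 AC 00 00 00 AC 00 00 60 A8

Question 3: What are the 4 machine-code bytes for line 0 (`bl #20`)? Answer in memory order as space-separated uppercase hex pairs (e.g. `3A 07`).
L0: bl op=0x7e:8|imm=20:24 ⇒ 0x7e000014 ⇒ little 14 00 00 7e

14 00 00 7E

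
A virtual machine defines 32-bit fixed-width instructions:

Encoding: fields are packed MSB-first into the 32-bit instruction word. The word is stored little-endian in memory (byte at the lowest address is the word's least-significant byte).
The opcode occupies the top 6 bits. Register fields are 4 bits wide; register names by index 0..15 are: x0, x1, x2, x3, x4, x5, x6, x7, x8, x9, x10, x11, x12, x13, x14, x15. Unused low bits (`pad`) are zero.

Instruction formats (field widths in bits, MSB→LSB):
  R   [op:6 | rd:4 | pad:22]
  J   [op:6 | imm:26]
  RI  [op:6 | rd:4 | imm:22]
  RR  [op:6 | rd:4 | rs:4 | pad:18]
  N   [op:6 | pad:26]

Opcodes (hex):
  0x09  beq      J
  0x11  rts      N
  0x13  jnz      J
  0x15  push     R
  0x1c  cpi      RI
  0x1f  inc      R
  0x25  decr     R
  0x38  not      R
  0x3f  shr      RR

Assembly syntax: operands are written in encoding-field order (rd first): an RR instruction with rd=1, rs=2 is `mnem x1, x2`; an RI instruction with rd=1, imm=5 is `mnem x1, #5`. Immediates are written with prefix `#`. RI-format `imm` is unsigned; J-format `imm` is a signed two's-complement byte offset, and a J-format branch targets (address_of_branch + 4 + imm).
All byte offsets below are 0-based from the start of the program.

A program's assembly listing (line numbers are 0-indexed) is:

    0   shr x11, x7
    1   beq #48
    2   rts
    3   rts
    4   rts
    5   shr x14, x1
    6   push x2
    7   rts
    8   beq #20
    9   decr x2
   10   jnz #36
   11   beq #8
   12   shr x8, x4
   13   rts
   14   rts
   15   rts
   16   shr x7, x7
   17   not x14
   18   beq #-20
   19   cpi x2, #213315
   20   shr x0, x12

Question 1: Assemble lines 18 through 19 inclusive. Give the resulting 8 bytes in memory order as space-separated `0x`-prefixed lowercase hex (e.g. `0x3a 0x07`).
line 18 (beq): pack op=0x9:6|imm=-20:26 = 0x27ffffec; little→ ec ff ff 27
line 19 (cpi): pack op=0x1c:6|rd=2:4|imm=213315:22 = 0x70834143; little→ 43 41 83 70

0xec 0xff 0xff 0x27 0x43 0x41 0x83 0x70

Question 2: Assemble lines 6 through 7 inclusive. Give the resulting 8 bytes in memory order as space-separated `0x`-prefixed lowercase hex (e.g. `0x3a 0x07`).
0x00 0x00 0x80 0x54 0x00 0x00 0x00 0x44

line 6 (push): pack op=0x15:6|rd=2:4|pad=0:22 = 0x54800000; little→ 00 00 80 54
line 7 (rts): pack op=0x11:6|pad=0:26 = 0x44000000; little→ 00 00 00 44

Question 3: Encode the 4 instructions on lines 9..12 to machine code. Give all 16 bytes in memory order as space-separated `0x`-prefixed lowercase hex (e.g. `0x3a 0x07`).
0x00 0x00 0x80 0x94 0x24 0x00 0x00 0x4c 0x08 0x00 0x00 0x24 0x00 0x00 0x10 0xfe

line 9 (decr): pack op=0x25:6|rd=2:4|pad=0:22 = 0x94800000; little→ 00 00 80 94
line 10 (jnz): pack op=0x13:6|imm=36:26 = 0x4c000024; little→ 24 00 00 4c
line 11 (beq): pack op=0x9:6|imm=8:26 = 0x24000008; little→ 08 00 00 24
line 12 (shr): pack op=0x3f:6|rd=8:4|rs=4:4|pad=0:18 = 0xfe100000; little→ 00 00 10 fe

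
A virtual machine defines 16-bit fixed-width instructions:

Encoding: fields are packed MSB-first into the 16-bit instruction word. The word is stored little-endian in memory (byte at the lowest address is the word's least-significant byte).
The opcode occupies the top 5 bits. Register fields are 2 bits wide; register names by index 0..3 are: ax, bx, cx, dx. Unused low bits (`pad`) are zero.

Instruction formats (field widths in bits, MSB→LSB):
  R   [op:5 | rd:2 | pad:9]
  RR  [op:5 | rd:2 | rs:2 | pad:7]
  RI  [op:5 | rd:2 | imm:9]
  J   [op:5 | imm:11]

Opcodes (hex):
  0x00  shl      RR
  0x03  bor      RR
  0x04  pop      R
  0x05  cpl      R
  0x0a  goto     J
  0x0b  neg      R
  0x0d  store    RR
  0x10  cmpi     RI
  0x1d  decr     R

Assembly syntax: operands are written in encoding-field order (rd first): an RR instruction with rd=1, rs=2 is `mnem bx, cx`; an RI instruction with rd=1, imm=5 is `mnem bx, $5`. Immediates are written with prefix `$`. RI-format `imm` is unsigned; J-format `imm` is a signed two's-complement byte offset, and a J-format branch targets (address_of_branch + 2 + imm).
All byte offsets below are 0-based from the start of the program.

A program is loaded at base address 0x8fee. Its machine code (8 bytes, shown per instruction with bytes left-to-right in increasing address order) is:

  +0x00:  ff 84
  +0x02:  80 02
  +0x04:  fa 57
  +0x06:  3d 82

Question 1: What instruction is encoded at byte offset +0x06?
cmpi bx, $61

[06] 3d 82 → 0x823d
  top 5b → 0x10 → cmpi [RI]
  [10:9] rd=1 = bx
  [8:0] imm=61 = $61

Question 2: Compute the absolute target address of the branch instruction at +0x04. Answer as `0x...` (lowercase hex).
+0x04: fa 57 ⇒ word 0x57fa (little)
  op=0x57fa>>11=0xa ⇒ goto (J)
  [10:0] imm=2042 (s11→-6) = $-6
  target = base 0x8fee + off 0x04 + 2 + imm -6 = 0x8fee

0x8fee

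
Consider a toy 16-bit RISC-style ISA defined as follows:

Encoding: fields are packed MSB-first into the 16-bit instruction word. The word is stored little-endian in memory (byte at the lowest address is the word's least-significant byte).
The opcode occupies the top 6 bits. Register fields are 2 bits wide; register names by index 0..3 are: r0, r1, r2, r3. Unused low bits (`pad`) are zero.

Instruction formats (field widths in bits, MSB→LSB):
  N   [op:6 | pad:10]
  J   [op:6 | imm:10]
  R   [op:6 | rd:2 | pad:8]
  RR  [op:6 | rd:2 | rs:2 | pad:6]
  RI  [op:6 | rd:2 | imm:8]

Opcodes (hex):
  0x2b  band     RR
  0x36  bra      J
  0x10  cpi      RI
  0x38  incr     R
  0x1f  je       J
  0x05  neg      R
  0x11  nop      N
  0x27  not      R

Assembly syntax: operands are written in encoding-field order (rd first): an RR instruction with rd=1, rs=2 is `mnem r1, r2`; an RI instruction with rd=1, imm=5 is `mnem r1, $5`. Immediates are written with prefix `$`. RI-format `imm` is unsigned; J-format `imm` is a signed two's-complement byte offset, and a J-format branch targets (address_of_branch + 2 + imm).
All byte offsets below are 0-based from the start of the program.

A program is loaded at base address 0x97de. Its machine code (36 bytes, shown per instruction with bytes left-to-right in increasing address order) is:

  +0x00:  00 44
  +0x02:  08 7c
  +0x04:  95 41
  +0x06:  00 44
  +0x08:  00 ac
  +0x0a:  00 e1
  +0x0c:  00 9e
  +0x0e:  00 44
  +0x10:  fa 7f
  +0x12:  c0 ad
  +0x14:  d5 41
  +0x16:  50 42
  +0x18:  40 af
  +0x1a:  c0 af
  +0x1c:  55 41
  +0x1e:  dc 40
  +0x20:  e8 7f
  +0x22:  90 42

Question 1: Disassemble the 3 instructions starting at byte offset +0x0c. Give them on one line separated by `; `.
not r2; nop; je $-6

off 0x0c: read 00 9e as little → 0x9e00
  top 6b → 0x27 → not [R]
  rd@[9:8]=0x2 ⇒ r2
off 0x0e: read 00 44 as little → 0x4400
  top 6b → 0x11 → nop [N]
off 0x10: read fa 7f as little → 0x7ffa
  top 6b → 0x1f → je [J]
  imm@[9:0]=0x3fa (s10→-6) ⇒ $-6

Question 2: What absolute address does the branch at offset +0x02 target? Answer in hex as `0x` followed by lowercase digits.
[02] 08 7c → 0x7c08
  opcode bits[15:10]=0x1f: je/J
  [9:0] imm=8 = $8
  target = base 0x97de + off 0x02 + 2 + imm 8 = 0x97ea

0x97ea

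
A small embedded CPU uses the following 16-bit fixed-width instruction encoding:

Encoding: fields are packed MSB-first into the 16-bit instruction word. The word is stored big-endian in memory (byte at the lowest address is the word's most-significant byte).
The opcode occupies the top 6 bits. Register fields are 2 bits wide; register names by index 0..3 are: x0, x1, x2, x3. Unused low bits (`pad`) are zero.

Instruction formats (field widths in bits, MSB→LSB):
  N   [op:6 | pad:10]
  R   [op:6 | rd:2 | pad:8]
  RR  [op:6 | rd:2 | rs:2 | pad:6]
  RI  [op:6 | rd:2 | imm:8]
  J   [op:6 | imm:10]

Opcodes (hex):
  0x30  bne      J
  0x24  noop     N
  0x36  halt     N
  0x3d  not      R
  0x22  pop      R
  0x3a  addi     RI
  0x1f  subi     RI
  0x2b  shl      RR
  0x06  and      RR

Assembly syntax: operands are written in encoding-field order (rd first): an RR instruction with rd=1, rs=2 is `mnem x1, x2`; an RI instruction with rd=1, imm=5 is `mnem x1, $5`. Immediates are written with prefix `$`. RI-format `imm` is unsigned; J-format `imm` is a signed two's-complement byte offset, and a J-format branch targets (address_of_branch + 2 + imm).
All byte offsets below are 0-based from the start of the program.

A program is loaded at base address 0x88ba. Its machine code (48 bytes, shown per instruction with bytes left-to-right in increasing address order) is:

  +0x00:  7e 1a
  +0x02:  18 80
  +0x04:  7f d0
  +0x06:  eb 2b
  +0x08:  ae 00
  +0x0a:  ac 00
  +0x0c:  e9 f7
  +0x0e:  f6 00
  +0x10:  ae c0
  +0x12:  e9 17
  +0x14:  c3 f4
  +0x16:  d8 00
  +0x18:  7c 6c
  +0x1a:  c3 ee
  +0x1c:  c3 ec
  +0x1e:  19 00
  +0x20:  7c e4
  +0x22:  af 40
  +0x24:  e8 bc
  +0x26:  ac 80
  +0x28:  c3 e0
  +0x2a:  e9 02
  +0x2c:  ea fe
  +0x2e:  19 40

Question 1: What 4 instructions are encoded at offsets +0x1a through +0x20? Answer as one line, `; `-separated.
[1a] c3 ee → 0xc3ee
  op=0xc3ee>>10=0x30 ⇒ bne (J)
  imm: (w>>0)&0x3ff=0x3ee (s10→-18) → $-18
[1c] c3 ec → 0xc3ec
  op=0xc3ec>>10=0x30 ⇒ bne (J)
  imm: (w>>0)&0x3ff=0x3ec (s10→-20) → $-20
[1e] 19 00 → 0x1900
  op=0x1900>>10=0x6 ⇒ and (RR)
  rd: (w>>8)&0x3=0x1 → x1
  rs: (w>>6)&0x3=0x0 → x0
[20] 7c e4 → 0x7ce4
  op=0x7ce4>>10=0x1f ⇒ subi (RI)
  rd: (w>>8)&0x3=0x0 → x0
  imm: (w>>0)&0xff=0xe4 → $228

bne $-18; bne $-20; and x1, x0; subi x0, $228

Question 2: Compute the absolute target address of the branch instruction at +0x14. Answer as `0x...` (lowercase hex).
[14] c3 f4 → 0xc3f4
  opcode bits[15:10]=0x30: bne/J
  imm: (w>>0)&0x3ff=0x3f4 (s10→-12) → $-12
  target = base 0x88ba + off 0x14 + 2 + imm -12 = 0x88c4

0x88c4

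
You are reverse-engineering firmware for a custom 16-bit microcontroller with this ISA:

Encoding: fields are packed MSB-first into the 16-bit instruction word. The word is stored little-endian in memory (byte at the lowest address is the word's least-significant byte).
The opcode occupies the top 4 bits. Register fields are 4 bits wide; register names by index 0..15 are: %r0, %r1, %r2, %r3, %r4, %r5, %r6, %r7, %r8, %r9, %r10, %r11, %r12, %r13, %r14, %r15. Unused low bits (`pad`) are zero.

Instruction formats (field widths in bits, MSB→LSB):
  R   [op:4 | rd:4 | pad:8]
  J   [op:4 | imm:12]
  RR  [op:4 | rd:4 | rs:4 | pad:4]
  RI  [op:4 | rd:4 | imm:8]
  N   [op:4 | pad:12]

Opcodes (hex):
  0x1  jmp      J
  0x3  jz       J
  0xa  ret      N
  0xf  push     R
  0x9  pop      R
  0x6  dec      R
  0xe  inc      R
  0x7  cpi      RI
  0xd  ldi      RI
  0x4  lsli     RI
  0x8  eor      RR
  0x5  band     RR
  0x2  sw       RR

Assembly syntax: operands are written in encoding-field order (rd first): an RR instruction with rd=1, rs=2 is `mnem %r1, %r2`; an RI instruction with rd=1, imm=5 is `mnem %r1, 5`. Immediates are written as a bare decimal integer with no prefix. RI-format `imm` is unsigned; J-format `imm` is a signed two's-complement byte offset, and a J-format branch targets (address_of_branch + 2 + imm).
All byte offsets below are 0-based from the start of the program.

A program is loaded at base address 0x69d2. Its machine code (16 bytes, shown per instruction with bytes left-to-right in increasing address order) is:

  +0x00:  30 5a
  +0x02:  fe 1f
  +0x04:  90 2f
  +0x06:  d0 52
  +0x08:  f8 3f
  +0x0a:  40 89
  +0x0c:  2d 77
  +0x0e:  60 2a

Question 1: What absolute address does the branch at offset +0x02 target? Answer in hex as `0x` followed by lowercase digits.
off 0x02: read fe 1f as little → 0x1ffe
  opcode bits[15:12]=0x1: jmp/J
  imm@[11:0]=0xffe (s12→-2) ⇒ -2
  target = base 0x69d2 + off 0x02 + 2 + imm -2 = 0x69d4

0x69d4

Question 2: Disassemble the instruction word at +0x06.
+0x06: d0 52 ⇒ word 0x52d0 (little)
  opcode bits[15:12]=0x5: band/RR
  rd@[11:8]=0x2 ⇒ %r2
  rs@[7:4]=0xd ⇒ %r13

band %r2, %r13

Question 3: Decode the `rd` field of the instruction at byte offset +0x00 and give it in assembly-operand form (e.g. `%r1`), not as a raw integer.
%r10

+0x00: 30 5a ⇒ word 0x5a30 (little)
  opcode bits[15:12]=0x5: band/RR
  rd@[11:8]=0xa ⇒ %r10
  rs@[7:4]=0x3 ⇒ %r3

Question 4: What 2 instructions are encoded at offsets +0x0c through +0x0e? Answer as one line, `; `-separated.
cpi %r7, 45; sw %r10, %r6

@+0c  little-endian(2d 77) = 0x772d
  opcode bits[15:12]=0x7: cpi/RI
  rd@[11:8]=0x7 ⇒ %r7
  imm@[7:0]=0x2d ⇒ 45
@+0e  little-endian(60 2a) = 0x2a60
  opcode bits[15:12]=0x2: sw/RR
  rd@[11:8]=0xa ⇒ %r10
  rs@[7:4]=0x6 ⇒ %r6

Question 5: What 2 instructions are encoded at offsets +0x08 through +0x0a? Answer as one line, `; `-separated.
[08] f8 3f → 0x3ff8
  top 4b → 0x3 → jz [J]
  imm@[11:0]=0xff8 (s12→-8) ⇒ -8
[0a] 40 89 → 0x8940
  top 4b → 0x8 → eor [RR]
  rd@[11:8]=0x9 ⇒ %r9
  rs@[7:4]=0x4 ⇒ %r4

jz -8; eor %r9, %r4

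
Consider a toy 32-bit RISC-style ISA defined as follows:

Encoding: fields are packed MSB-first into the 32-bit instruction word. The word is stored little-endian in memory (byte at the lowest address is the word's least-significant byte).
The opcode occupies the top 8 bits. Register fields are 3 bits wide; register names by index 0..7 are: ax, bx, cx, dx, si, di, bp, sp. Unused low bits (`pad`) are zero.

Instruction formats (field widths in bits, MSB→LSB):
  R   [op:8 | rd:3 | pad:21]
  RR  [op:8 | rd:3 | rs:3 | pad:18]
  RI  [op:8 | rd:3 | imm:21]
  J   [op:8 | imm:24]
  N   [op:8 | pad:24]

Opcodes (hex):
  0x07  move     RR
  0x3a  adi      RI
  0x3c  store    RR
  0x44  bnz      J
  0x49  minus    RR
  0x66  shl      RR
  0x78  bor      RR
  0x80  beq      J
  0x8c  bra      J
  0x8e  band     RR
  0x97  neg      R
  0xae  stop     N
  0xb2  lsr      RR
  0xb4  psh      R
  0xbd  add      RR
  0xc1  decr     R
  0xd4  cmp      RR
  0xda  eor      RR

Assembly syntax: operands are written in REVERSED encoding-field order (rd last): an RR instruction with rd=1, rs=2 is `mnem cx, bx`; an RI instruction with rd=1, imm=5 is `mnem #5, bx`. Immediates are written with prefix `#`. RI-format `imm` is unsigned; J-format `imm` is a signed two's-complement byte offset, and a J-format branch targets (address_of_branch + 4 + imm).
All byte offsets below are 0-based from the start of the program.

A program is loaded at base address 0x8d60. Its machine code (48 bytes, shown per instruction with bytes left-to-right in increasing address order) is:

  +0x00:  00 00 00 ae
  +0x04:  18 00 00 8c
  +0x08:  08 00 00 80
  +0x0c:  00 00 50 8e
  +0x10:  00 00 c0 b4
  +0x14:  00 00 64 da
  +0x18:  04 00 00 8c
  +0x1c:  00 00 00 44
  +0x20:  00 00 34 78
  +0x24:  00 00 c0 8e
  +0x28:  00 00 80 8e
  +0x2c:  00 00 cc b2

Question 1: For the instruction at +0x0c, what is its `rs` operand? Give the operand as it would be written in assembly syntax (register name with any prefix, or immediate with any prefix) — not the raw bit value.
[0c] 00 00 50 8e → 0x8e500000
  opcode bits[31:24]=0x8e: band/RR
  [23:21] rd=2 = cx
  [20:18] rs=4 = si

si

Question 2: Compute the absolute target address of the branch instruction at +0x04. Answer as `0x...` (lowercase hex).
0x8d80

@+04  little-endian(18 00 00 8c) = 0x8c000018
  top 8b → 0x8c → bra [J]
  imm@[23:0]=0x18 ⇒ #24
  target = base 0x8d60 + off 0x04 + 4 + imm 24 = 0x8d80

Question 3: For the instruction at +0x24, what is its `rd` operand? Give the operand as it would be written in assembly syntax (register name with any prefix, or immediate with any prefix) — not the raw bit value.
off 0x24: read 00 00 c0 8e as little → 0x8ec00000
  op=0x8ec00000>>24=0x8e ⇒ band (RR)
  [23:21] rd=6 = bp
  [20:18] rs=0 = ax

bp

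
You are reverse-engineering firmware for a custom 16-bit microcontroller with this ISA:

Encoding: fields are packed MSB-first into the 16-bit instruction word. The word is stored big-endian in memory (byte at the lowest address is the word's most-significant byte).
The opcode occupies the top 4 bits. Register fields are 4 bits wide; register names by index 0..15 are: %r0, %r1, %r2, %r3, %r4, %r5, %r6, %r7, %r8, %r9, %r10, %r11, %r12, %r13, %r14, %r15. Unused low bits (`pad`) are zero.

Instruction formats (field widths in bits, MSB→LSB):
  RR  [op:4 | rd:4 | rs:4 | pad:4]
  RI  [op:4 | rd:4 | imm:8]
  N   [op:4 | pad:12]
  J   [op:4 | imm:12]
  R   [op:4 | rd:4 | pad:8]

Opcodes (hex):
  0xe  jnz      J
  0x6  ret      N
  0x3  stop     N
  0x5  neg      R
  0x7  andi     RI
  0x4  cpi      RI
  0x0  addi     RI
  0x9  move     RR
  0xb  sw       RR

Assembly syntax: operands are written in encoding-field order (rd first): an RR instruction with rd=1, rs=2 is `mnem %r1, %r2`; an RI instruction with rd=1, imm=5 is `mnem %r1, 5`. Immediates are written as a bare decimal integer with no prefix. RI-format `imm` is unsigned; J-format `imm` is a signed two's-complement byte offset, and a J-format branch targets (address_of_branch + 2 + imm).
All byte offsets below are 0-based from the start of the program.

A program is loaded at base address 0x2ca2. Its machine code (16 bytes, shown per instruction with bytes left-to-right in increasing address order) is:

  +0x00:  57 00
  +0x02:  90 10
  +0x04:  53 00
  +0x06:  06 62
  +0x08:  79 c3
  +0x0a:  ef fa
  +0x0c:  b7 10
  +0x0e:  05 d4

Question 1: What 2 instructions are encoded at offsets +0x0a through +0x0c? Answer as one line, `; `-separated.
@+0a  big-endian(ef fa) = 0xeffa
  opcode bits[15:12]=0xe: jnz/J
  imm@[11:0]=0xffa (s12→-6) ⇒ -6
@+0c  big-endian(b7 10) = 0xb710
  opcode bits[15:12]=0xb: sw/RR
  rd@[11:8]=0x7 ⇒ %r7
  rs@[7:4]=0x1 ⇒ %r1

jnz -6; sw %r7, %r1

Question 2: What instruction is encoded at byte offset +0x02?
move %r0, %r1

+0x02: 90 10 ⇒ word 0x9010 (big)
  top 4b → 0x9 → move [RR]
  rd: (w>>8)&0xf=0x0 → %r0
  rs: (w>>4)&0xf=0x1 → %r1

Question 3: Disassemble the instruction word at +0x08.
andi %r9, 195

off 0x08: read 79 c3 as big → 0x79c3
  opcode bits[15:12]=0x7: andi/RI
  [11:8] rd=9 = %r9
  [7:0] imm=195 = 195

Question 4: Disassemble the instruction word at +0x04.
@+04  big-endian(53 00) = 0x5300
  op=0x5300>>12=0x5 ⇒ neg (R)
  rd: (w>>8)&0xf=0x3 → %r3

neg %r3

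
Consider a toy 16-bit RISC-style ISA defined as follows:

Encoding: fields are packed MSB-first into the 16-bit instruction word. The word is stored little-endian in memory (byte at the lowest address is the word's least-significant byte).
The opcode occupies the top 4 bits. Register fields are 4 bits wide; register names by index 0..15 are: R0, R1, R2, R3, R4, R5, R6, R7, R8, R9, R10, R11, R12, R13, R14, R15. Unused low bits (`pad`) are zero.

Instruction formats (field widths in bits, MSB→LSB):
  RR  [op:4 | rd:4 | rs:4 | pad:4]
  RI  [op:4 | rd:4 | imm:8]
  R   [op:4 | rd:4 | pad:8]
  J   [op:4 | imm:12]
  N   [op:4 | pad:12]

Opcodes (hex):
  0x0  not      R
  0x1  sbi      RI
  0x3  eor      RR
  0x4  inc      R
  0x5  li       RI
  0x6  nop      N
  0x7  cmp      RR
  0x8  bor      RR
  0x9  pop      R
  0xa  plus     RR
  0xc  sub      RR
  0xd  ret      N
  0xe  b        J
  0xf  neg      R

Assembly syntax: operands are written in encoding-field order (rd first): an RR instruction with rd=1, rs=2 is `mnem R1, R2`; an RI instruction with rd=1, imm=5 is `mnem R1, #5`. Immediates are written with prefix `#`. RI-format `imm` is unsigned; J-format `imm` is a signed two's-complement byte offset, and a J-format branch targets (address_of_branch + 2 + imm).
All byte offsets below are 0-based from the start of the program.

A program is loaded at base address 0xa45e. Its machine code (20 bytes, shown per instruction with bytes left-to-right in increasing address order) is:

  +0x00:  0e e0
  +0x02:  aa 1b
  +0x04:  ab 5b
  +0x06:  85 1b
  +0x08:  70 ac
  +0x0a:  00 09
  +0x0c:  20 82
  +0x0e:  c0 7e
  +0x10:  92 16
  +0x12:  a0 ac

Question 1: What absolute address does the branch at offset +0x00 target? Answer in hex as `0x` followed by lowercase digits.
0xa46e

[00] 0e e0 → 0xe00e
  opcode bits[15:12]=0xe: b/J
  imm@[11:0]=0xe ⇒ #14
  target = base 0xa45e + off 0x00 + 2 + imm 14 = 0xa46e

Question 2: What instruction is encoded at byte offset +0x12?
[12] a0 ac → 0xaca0
  opcode bits[15:12]=0xa: plus/RR
  rd@[11:8]=0xc ⇒ R12
  rs@[7:4]=0xa ⇒ R10

plus R12, R10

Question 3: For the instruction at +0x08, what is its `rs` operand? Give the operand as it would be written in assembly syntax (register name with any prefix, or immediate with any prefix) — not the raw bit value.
R7

off 0x08: read 70 ac as little → 0xac70
  opcode bits[15:12]=0xa: plus/RR
  rd@[11:8]=0xc ⇒ R12
  rs@[7:4]=0x7 ⇒ R7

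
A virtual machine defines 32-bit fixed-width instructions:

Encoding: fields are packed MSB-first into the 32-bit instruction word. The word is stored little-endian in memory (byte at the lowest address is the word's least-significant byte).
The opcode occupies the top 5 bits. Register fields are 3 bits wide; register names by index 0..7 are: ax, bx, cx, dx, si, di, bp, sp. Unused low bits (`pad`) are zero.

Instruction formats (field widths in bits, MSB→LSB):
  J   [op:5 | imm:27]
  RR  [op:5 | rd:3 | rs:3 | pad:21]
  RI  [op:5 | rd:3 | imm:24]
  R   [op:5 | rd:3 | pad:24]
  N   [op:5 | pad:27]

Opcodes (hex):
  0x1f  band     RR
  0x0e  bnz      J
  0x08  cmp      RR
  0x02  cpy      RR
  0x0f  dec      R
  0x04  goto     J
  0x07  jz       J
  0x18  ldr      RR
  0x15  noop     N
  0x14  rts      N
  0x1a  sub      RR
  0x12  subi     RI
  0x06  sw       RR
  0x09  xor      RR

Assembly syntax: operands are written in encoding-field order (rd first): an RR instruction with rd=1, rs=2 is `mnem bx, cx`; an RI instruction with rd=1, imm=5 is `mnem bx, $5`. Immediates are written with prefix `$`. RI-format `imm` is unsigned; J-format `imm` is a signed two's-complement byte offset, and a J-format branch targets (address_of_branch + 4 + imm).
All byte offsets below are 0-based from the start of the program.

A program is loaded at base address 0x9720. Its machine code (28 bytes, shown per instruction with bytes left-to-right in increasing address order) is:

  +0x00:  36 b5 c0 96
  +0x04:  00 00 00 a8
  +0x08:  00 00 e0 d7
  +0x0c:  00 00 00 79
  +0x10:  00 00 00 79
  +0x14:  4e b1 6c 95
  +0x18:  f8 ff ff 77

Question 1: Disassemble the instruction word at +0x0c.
@+0c  little-endian(00 00 00 79) = 0x79000000
  top 5b → 0xf → dec [R]
  rd: (w>>24)&0x7=0x1 → bx

dec bx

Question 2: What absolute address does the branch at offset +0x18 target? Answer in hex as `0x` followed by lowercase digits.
off 0x18: read f8 ff ff 77 as little → 0x77fffff8
  opcode bits[31:27]=0xe: bnz/J
  [26:0] imm=134217720 (s27→-8) = $-8
  target = base 0x9720 + off 0x18 + 4 + imm -8 = 0x9734

0x9734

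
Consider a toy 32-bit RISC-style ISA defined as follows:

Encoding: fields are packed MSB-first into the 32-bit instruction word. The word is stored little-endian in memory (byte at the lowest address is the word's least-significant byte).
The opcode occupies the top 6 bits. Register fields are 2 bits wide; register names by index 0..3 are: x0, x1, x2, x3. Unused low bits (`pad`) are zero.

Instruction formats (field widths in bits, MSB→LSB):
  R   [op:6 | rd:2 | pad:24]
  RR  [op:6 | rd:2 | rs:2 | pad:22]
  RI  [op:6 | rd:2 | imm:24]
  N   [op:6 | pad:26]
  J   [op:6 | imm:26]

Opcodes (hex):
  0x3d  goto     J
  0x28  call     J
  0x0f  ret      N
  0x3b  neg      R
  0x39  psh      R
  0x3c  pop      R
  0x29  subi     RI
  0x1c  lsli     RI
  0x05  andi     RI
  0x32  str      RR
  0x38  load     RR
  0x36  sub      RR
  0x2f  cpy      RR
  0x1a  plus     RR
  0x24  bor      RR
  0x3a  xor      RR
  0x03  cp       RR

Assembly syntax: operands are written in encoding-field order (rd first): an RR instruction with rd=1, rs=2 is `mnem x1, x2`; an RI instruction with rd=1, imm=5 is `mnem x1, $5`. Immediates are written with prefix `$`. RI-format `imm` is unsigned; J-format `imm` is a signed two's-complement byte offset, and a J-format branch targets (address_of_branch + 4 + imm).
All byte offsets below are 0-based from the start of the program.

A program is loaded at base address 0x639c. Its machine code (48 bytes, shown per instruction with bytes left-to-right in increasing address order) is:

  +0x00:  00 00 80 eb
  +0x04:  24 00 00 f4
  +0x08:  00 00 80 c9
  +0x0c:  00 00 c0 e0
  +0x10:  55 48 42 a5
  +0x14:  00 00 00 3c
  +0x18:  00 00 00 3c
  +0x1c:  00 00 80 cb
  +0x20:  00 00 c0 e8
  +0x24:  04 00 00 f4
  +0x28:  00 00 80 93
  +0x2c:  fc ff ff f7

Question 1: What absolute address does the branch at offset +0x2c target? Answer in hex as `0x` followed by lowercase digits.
0x63c8

+0x2c: fc ff ff f7 ⇒ word 0xf7fffffc (little)
  top 6b → 0x3d → goto [J]
  imm: (w>>0)&0x3ffffff=0x3fffffc (s26→-4) → $-4
  target = base 0x639c + off 0x2c + 4 + imm -4 = 0x63c8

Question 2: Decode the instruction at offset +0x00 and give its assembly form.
xor x3, x2

off 0x00: read 00 00 80 eb as little → 0xeb800000
  op=0xeb800000>>26=0x3a ⇒ xor (RR)
  [25:24] rd=3 = x3
  [23:22] rs=2 = x2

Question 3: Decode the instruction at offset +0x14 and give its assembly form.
@+14  little-endian(00 00 00 3c) = 0x3c000000
  op=0x3c000000>>26=0xf ⇒ ret (N)

ret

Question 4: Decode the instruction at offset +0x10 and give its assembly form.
@+10  little-endian(55 48 42 a5) = 0xa5424855
  opcode bits[31:26]=0x29: subi/RI
  rd@[25:24]=0x1 ⇒ x1
  imm@[23:0]=0x424855 ⇒ $4343893

subi x1, $4343893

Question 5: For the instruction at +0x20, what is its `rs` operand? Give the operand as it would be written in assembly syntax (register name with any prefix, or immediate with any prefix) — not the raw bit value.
x3

[20] 00 00 c0 e8 → 0xe8c00000
  opcode bits[31:26]=0x3a: xor/RR
  [25:24] rd=0 = x0
  [23:22] rs=3 = x3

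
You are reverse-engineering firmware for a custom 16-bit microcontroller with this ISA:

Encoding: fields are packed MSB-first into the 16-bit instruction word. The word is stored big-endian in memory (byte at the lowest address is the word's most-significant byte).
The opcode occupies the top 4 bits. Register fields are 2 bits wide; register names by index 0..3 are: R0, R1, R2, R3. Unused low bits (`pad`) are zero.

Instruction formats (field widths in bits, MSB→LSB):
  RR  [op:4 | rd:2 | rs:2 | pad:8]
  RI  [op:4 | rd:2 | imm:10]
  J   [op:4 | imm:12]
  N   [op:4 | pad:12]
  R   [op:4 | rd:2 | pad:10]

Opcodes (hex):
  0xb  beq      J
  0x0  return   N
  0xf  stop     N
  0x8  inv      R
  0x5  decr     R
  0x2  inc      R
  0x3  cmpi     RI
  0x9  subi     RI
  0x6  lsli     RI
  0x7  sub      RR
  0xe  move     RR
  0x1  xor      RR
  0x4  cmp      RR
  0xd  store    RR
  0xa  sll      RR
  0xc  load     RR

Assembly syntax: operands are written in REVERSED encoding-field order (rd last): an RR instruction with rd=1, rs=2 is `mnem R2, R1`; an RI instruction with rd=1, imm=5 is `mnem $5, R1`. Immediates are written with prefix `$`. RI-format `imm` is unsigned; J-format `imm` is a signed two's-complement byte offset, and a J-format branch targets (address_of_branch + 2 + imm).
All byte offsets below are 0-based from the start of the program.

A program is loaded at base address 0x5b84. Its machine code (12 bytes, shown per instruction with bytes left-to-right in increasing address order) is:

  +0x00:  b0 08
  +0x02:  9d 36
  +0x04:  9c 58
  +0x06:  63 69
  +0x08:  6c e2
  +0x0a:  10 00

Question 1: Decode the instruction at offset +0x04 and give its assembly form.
subi $88, R3

off 0x04: read 9c 58 as big → 0x9c58
  opcode bits[15:12]=0x9: subi/RI
  rd@[11:10]=0x3 ⇒ R3
  imm@[9:0]=0x58 ⇒ $88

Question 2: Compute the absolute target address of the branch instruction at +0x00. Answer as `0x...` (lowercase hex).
+0x00: b0 08 ⇒ word 0xb008 (big)
  op=0xb008>>12=0xb ⇒ beq (J)
  imm: (w>>0)&0xfff=0x8 → $8
  target = base 0x5b84 + off 0x00 + 2 + imm 8 = 0x5b8e

0x5b8e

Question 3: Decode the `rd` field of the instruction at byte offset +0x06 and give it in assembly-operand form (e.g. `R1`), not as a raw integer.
R0

+0x06: 63 69 ⇒ word 0x6369 (big)
  top 4b → 0x6 → lsli [RI]
  rd: (w>>10)&0x3=0x0 → R0
  imm: (w>>0)&0x3ff=0x369 → $873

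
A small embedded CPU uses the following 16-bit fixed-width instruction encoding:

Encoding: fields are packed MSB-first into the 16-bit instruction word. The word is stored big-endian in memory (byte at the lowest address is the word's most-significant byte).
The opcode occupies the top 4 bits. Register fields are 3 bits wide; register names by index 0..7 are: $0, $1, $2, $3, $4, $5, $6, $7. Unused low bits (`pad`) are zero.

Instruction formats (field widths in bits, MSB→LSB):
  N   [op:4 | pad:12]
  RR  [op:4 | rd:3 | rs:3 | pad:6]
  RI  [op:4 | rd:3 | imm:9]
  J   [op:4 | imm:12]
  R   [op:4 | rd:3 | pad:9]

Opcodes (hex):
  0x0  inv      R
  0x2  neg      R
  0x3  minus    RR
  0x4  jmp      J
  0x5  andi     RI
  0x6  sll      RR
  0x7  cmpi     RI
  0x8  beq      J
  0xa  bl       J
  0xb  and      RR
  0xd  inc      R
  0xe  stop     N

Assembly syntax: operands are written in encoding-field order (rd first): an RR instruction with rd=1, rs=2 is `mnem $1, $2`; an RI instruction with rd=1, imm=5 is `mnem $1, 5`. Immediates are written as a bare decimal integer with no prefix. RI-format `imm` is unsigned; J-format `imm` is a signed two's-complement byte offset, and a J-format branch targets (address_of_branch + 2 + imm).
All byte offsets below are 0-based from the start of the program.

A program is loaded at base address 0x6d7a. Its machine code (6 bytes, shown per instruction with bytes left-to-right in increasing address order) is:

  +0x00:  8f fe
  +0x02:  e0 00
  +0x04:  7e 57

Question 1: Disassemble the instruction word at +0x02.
off 0x02: read e0 00 as big → 0xe000
  opcode bits[15:12]=0xe: stop/N

stop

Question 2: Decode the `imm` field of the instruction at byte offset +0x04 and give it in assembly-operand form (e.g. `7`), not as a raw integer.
87

@+04  big-endian(7e 57) = 0x7e57
  top 4b → 0x7 → cmpi [RI]
  [11:9] rd=7 = $7
  [8:0] imm=87 = 87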